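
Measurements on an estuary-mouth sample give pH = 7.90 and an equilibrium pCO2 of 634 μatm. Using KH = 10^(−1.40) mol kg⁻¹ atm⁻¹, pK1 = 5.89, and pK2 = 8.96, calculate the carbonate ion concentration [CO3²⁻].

[CO2*] = KH · pCO2 = 10^(−1.40) × 634×10^-6 = 2.524×10^-5 mol/kg
α₀ = 1/(1 + K1/[H⁺] + K1K2/[H⁺]²) = 1/(1 + 10^+2.01 + 10^+0.95) = 0.008909
DIC = [CO2*]/α₀ = 2.524×10^-5 / 0.008909 = 2.833 mmol/kg
[CO3²⁻] = α₂·DIC; α₂ = 0.07940, so [CO3²⁻] = 0.07940 × 2.833 = 0.225 mmol/kg

[CO3²⁻] = 0.225 mmol/kg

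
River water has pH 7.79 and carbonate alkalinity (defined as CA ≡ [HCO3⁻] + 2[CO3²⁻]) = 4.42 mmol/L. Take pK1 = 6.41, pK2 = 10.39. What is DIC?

CA = [HCO3⁻] + 2[CO3²⁻] = (α₁ + 2α₂)·DIC
At pH 7.79: [H⁺]/K1 = 10^-1.38 = 0.041687, K2/[H⁺] = 10^-2.60 = 0.0025119
α₁ = 1/(1 + 0.041687 + 0.0025119) = 1/1.0442 = 0.9577; α₂ = α₁·K2/[H⁺] = 0.002406
α₁ + 2α₂ = 0.9625
DIC = CA / (α₁ + 2α₂) = 4.42 / 0.9625 = 4.59 mmol/L

DIC = 4.59 mmol/L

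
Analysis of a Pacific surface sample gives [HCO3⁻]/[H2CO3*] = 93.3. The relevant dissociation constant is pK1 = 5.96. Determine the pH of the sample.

From K1 = [H⁺][HCO3⁻]/[H2CO3*]:  pH = pK1 + log₁₀([HCO3⁻]/[H2CO3*])
log₁₀(93.3) = +1.970
pH = 5.96 + (+1.970) = 7.93

pH = 7.93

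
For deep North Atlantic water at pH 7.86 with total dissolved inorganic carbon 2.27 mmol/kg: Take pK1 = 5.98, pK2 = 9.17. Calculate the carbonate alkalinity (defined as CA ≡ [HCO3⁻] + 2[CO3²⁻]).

CA = [HCO3⁻] + 2[CO3²⁻] = (α₁ + 2α₂)·DIC
At pH 7.86: [H⁺]/K1 = 10^-1.88 = 0.013183, K2/[H⁺] = 10^-1.31 = 0.048978
α₁ = 1/(1 + 0.013183 + 0.048978) = 1/1.0622 = 0.9415; α₂ = α₁·K2/[H⁺] = 0.04611
α₁ + 2α₂ = 1.0337
CA = 1.0337 × 2.27 = 2.35 mmol/kg

CA = 2.35 mmol/kg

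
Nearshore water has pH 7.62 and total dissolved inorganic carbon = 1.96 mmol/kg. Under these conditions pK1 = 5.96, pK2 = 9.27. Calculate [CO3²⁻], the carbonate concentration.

[CO3²⁻] = 0.0420 mmol/kg

α₂ = 1 / (1 + [H⁺]/K2 + [H⁺]²/(K1K2)) = 1 / (1 + 10^+1.65 + 10^-0.01)
   = 1 / (1 + 44.668 + 0.97724) = 1/46.646 = 0.02144
[CO3²⁻] = α₂ × DIC = 0.02144 × 1.96 = 0.0420 mmol/kg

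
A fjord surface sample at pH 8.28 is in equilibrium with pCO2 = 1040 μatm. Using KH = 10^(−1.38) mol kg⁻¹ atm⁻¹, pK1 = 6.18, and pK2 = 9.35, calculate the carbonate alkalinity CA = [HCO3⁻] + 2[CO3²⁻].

CA = 6.39 mmol/kg

[CO2*] = KH · pCO2 = 10^(−1.38) × 1040×10^-6 = 4.335×10^-5 mol/kg
α₀ = 1/(1 + K1/[H⁺] + K1K2/[H⁺]²) = 1/(1 + 10^+2.10 + 10^+1.03) = 0.007267
DIC = [CO2*]/α₀ = 4.335×10^-5 / 0.007267 = 5.966 mmol/kg
CA = (α₁ + 2α₂)·DIC = (0.9149 + 2×0.07787) × 5.966 = 6.39 mmol/kg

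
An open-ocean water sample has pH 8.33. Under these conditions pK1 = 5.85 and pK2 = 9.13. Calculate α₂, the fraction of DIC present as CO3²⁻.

α₂ = 0.136

α₂ = 1 / (1 + [H⁺]/K2 + [H⁺]²/(K1K2)) = 1 / (1 + 10^+0.80 + 10^-1.68)
   = 1 / (1 + 6.3096 + 0.020893) = 1/7.3305 = 0.1364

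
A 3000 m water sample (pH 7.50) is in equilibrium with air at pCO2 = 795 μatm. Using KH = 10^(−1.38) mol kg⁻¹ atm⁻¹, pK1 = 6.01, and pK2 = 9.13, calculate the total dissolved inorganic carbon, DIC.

DIC = 1.08 mmol/kg

[CO2*] = KH · pCO2 = 10^(−1.38) × 795×10^-6 = 3.314×10^-5 mol/kg
α₀ = 1/(1 + K1/[H⁺] + K1K2/[H⁺]²) = 1/(1 + 10^+1.49 + 10^-0.14) = 0.03065
DIC = [CO2*]/α₀ = 3.314×10^-5 / 0.03065 = 1.08 mmol/kg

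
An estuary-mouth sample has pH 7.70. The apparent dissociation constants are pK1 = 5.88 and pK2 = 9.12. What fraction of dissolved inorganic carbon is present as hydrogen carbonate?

α₁ = 1 / (1 + [H⁺]/K1 + K2/[H⁺]) = 1 / (1 + 10^-1.82 + 10^-1.42)
   = 1 / (1 + 0.015136 + 0.038019) = 1/1.0532 = 0.9495

α₁ = 0.950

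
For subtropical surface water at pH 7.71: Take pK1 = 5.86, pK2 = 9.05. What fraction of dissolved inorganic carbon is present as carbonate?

α₂ = 0.0431

α₂ = 1 / (1 + [H⁺]/K2 + [H⁺]²/(K1K2)) = 1 / (1 + 10^+1.34 + 10^-0.51)
   = 1 / (1 + 21.878 + 0.30903) = 1/23.187 = 0.04313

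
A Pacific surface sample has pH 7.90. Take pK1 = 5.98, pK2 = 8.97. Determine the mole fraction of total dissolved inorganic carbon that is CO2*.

α₀ = 1 / (1 + K1/[H⁺] + K1K2/[H⁺]²) = 1 / (1 + 10^+1.92 + 10^+0.85)
   = 1 / (1 + 83.176 + 7.0795) = 1/91.256 = 0.01096

α₀ = 0.0110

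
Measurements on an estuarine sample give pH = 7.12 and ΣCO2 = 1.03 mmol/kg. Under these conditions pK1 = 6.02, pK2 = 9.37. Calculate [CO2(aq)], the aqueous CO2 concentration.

[CO2*] = 0.0754 mmol/kg

α₀ = 1 / (1 + K1/[H⁺] + K1K2/[H⁺]²) = 1 / (1 + 10^+1.10 + 10^-1.15)
   = 1 / (1 + 12.589 + 0.070795) = 1/13.660 = 0.07321
[CO2*] = α₀ × DIC = 0.07321 × 1.03 = 0.0754 mmol/kg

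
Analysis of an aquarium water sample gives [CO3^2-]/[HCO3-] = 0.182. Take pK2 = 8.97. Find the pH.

From K2 = [H⁺][CO3^2-]/[HCO3-]:  pH = pK2 + log₁₀([CO3^2-]/[HCO3-])
log₁₀(0.182) = -0.740
pH = 8.97 + (-0.740) = 8.23

pH = 8.23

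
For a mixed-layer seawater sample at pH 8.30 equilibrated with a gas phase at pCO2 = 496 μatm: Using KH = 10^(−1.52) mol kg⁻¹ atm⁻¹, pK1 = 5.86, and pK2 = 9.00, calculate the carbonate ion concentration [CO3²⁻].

[CO2*] = KH · pCO2 = 10^(−1.52) × 496×10^-6 = 1.498×10^-5 mol/kg
α₀ = 1/(1 + K1/[H⁺] + K1K2/[H⁺]²) = 1/(1 + 10^+2.44 + 10^+1.74) = 0.003018
DIC = [CO2*]/α₀ = 1.498×10^-5 / 0.003018 = 4.964 mmol/kg
[CO3²⁻] = α₂·DIC; α₂ = 0.1658, so [CO3²⁻] = 0.1658 × 4.964 = 0.823 mmol/kg

[CO3²⁻] = 0.823 mmol/kg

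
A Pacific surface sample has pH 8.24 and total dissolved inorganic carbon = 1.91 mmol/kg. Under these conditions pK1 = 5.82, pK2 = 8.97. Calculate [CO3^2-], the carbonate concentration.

α₂ = 1 / (1 + [H⁺]/K2 + [H⁺]²/(K1K2)) = 1 / (1 + 10^+0.73 + 10^-1.69)
   = 1 / (1 + 5.3703 + 0.020417) = 1/6.3907 = 0.1565
[CO3²⁻] = α₂ × DIC = 0.1565 × 1.91 = 0.299 mmol/kg

[CO3²⁻] = 0.299 mmol/kg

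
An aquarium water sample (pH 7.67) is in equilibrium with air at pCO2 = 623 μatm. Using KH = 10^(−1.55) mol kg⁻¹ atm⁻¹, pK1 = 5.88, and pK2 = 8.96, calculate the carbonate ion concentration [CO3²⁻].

[CO3²⁻] = 0.0555 mmol/kg

[CO2*] = KH · pCO2 = 10^(−1.55) × 623×10^-6 = 1.756×10^-5 mol/kg
α₀ = 1/(1 + K1/[H⁺] + K1K2/[H⁺]²) = 1/(1 + 10^+1.79 + 10^+0.50) = 0.01519
DIC = [CO2*]/α₀ = 1.756×10^-5 / 0.01519 = 1.156 mmol/kg
[CO3²⁻] = α₂·DIC; α₂ = 0.04804, so [CO3²⁻] = 0.04804 × 1.156 = 0.0555 mmol/kg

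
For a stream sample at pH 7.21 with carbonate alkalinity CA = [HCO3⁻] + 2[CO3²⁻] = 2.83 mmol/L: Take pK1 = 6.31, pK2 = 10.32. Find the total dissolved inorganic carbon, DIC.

CA = [HCO3⁻] + 2[CO3²⁻] = (α₁ + 2α₂)·DIC
At pH 7.21: [H⁺]/K1 = 10^-0.90 = 0.12589, K2/[H⁺] = 10^-3.11 = 0.00077625
α₁ = 1/(1 + 0.12589 + 0.00077625) = 1/1.1267 = 0.8876; α₂ = α₁·K2/[H⁺] = 0.0006890
α₁ + 2α₂ = 0.8890
DIC = CA / (α₁ + 2α₂) = 2.83 / 0.8890 = 3.18 mmol/L

DIC = 3.18 mmol/L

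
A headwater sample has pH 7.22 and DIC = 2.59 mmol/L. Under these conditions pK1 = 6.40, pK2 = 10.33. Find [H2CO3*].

[CO2*] = 0.340 mmol/L

α₀ = 1 / (1 + K1/[H⁺] + K1K2/[H⁺]²) = 1 / (1 + 10^+0.82 + 10^-2.29)
   = 1 / (1 + 6.6069 + 0.0051286) = 1/7.6121 = 0.1314
[CO2*] = α₀ × DIC = 0.1314 × 2.59 = 0.340 mmol/L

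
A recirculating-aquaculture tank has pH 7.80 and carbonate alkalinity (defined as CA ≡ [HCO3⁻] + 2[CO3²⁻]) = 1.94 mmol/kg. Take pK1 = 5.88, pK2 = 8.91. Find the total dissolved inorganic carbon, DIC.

DIC = 1.83 mmol/kg

CA = [HCO3⁻] + 2[CO3²⁻] = (α₁ + 2α₂)·DIC
At pH 7.80: [H⁺]/K1 = 10^-1.92 = 0.012023, K2/[H⁺] = 10^-1.11 = 0.077625
α₁ = 1/(1 + 0.012023 + 0.077625) = 1/1.0896 = 0.9177; α₂ = α₁·K2/[H⁺] = 0.07124
α₁ + 2α₂ = 1.0602
DIC = CA / (α₁ + 2α₂) = 1.94 / 1.0602 = 1.83 mmol/kg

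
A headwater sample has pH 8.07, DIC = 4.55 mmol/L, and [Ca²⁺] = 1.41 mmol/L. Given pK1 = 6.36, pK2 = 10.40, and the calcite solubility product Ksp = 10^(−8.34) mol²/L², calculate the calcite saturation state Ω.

α₂ = 1 / (1 + [H⁺]/K2 + [H⁺]²/(K1K2)) = 1 / (1 + 10^+2.33 + 10^+0.62)
   = 1 / (1 + 213.80 + 4.1687) = 1/218.96 = 0.004567
[CO3²⁻] = α₂ × DIC = 0.004567 × 4.55 = 0.02078 mmol/L
Ksp = 10^(−8.34) = 4.571×10^-9
Ω = [Ca²⁺][CO3²⁻]/Ksp = (1.41×10^-3)(2.078×10^-5) / 4.571×10^-9 = 6.41

Ω = 6.41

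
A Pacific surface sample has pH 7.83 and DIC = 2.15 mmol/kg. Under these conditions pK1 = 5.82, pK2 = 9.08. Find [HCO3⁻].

α₁ = 1 / (1 + [H⁺]/K1 + K2/[H⁺]) = 1 / (1 + 10^-2.01 + 10^-1.25)
   = 1 / (1 + 0.0097724 + 0.056234) = 1/1.0660 = 0.9381
[HCO3⁻] = α₁ × DIC = 0.9381 × 2.15 = 2.02 mmol/kg

[HCO3⁻] = 2.02 mmol/kg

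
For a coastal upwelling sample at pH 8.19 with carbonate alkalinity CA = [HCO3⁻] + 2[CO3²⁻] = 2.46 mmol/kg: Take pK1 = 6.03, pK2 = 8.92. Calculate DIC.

CA = [HCO3⁻] + 2[CO3²⁻] = (α₁ + 2α₂)·DIC
At pH 8.19: [H⁺]/K1 = 10^-2.16 = 0.0069183, K2/[H⁺] = 10^-0.73 = 0.18621
α₁ = 1/(1 + 0.0069183 + 0.18621) = 1/1.1931 = 0.8381; α₂ = α₁·K2/[H⁺] = 0.1561
α₁ + 2α₂ = 1.1503
DIC = CA / (α₁ + 2α₂) = 2.46 / 1.1503 = 2.14 mmol/kg

DIC = 2.14 mmol/kg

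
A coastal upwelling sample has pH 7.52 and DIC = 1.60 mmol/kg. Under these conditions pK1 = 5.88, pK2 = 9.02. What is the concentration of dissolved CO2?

α₀ = 1 / (1 + K1/[H⁺] + K1K2/[H⁺]²) = 1 / (1 + 10^+1.64 + 10^+0.14)
   = 1 / (1 + 43.652 + 1.3804) = 1/46.032 = 0.02172
[CO2*] = α₀ × DIC = 0.02172 × 1.60 = 0.0348 mmol/kg

[CO2*] = 0.0348 mmol/kg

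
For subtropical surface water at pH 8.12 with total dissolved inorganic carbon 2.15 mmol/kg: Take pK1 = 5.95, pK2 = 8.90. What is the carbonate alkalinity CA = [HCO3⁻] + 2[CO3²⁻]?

CA = 2.44 mmol/kg

CA = [HCO3⁻] + 2[CO3²⁻] = (α₁ + 2α₂)·DIC
At pH 8.12: [H⁺]/K1 = 10^-2.17 = 0.0067608, K2/[H⁺] = 10^-0.78 = 0.16596
α₁ = 1/(1 + 0.0067608 + 0.16596) = 1/1.1727 = 0.8527; α₂ = α₁·K2/[H⁺] = 0.1415
α₁ + 2α₂ = 1.1358
CA = 1.1358 × 2.15 = 2.44 mmol/kg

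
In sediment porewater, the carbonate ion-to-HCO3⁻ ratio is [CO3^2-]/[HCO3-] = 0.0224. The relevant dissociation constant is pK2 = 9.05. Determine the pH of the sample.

pH = 7.40

From K2 = [H⁺][CO3^2-]/[HCO3-]:  pH = pK2 + log₁₀([CO3^2-]/[HCO3-])
log₁₀(0.0224) = -1.650
pH = 9.05 + (-1.650) = 7.40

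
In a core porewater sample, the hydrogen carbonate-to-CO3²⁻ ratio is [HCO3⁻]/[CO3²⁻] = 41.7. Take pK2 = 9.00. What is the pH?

From K2 = [H⁺][CO3²⁻]/[HCO3⁻]:  pH = pK2 − log₁₀([HCO3⁻]/[CO3²⁻])
log₁₀(41.7) = +1.620
pH = 9.00 − (+1.620) = 7.38

pH = 7.38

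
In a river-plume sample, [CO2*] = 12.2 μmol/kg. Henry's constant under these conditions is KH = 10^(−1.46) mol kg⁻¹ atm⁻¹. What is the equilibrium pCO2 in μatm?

KH = 10^(−1.46) = 3.467×10^-2 mol kg⁻¹ atm⁻¹
pCO2 = [CO2*]/KH = 12.2×10^-6 / 3.467×10^-2 = 3.52×10^-4 atm = 352 μatm

pCO2 = 352 μatm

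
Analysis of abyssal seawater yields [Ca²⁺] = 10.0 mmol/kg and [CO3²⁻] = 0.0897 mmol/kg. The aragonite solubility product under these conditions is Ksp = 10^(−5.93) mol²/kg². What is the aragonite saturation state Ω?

Ksp = 10^(−5.93) = 1.175×10^-6
Ω = [Ca²⁺][CO3²⁻]/Ksp = (10.0×10^-3)(0.0897×10^-3) / 1.175×10^-6 = 0.763

Ω = 0.763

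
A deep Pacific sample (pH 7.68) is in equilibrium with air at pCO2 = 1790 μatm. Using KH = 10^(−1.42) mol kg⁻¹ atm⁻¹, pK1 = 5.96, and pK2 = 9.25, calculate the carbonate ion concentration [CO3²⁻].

[CO2*] = KH · pCO2 = 10^(−1.42) × 1790×10^-6 = 6.805×10^-5 mol/kg
α₀ = 1/(1 + K1/[H⁺] + K1K2/[H⁺]²) = 1/(1 + 10^+1.72 + 10^+0.15) = 0.01822
DIC = [CO2*]/α₀ = 6.805×10^-5 / 0.01822 = 3.736 mmol/kg
[CO3²⁻] = α₂·DIC; α₂ = 0.02573, so [CO3²⁻] = 0.02573 × 3.736 = 0.0961 mmol/kg

[CO3²⁻] = 0.0961 mmol/kg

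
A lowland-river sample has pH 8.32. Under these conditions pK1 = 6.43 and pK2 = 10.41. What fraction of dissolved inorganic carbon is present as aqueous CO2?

α₀ = 1 / (1 + K1/[H⁺] + K1K2/[H⁺]²) = 1 / (1 + 10^+1.89 + 10^-0.20)
   = 1 / (1 + 77.625 + 0.63096) = 1/79.256 = 0.01262

α₀ = 0.0126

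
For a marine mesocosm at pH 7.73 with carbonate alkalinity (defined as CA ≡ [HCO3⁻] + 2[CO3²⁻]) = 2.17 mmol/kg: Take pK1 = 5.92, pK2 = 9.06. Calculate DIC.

CA = [HCO3⁻] + 2[CO3²⁻] = (α₁ + 2α₂)·DIC
At pH 7.73: [H⁺]/K1 = 10^-1.81 = 0.015488, K2/[H⁺] = 10^-1.33 = 0.046774
α₁ = 1/(1 + 0.015488 + 0.046774) = 1/1.0623 = 0.9414; α₂ = α₁·K2/[H⁺] = 0.04403
α₁ + 2α₂ = 1.0295
DIC = CA / (α₁ + 2α₂) = 2.17 / 1.0295 = 2.11 mmol/kg

DIC = 2.11 mmol/kg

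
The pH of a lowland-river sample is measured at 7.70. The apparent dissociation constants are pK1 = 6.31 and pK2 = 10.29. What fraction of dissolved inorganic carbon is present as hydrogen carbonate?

α₁ = 1 / (1 + [H⁺]/K1 + K2/[H⁺]) = 1 / (1 + 10^-1.39 + 10^-2.59)
   = 1 / (1 + 0.040738 + 0.0025704) = 1/1.0433 = 0.9585

α₁ = 0.958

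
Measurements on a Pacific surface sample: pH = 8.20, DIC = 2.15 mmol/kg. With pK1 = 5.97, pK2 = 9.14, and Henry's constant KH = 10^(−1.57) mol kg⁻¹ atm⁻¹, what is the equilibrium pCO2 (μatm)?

α₀ = 1 / (1 + K1/[H⁺] + K1K2/[H⁺]²) = 1 / (1 + 10^+2.23 + 10^+1.29)
   = 1 / (1 + 169.82 + 19.498) = 1/190.32 = 0.005254
[CO2*] = α₀ × DIC = 0.005254 × 2.15 = 0.01130 mmol/kg = 11.30 μmol/kg
pCO2 = [CO2*]/KH = 1.130×10^-5 / 2.692×10^-2 = 420 μatm

pCO2 = 420 μatm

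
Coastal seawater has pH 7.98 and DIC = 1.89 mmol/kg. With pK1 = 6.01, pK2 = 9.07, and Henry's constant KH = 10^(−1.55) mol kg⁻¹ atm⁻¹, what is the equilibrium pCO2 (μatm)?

pCO2 = 658 μatm

α₀ = 1 / (1 + K1/[H⁺] + K1K2/[H⁺]²) = 1 / (1 + 10^+1.97 + 10^+0.88)
   = 1 / (1 + 93.325 + 7.5858) = 1/101.91 = 0.009812
[CO2*] = α₀ × DIC = 0.009812 × 1.89 = 0.01855 mmol/kg = 18.55 μmol/kg
pCO2 = [CO2*]/KH = 1.855×10^-5 / 2.818×10^-2 = 658 μatm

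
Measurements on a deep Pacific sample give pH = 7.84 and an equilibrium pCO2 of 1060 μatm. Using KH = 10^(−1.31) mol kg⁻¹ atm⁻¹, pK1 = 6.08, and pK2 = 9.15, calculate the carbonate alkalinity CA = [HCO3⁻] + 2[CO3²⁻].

CA = 3.28 mmol/kg

[CO2*] = KH · pCO2 = 10^(−1.31) × 1060×10^-6 = 5.192×10^-5 mol/kg
α₀ = 1/(1 + K1/[H⁺] + K1K2/[H⁺]²) = 1/(1 + 10^+1.76 + 10^+0.45) = 0.01630
DIC = [CO2*]/α₀ = 5.192×10^-5 / 0.01630 = 3.186 mmol/kg
CA = (α₁ + 2α₂)·DIC = (0.9378 + 2×0.04593) × 3.186 = 3.28 mmol/kg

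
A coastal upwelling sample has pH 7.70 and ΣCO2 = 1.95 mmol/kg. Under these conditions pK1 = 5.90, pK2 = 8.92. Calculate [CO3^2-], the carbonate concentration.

[CO3²⁻] = 0.109 mmol/kg

α₂ = 1 / (1 + [H⁺]/K2 + [H⁺]²/(K1K2)) = 1 / (1 + 10^+1.22 + 10^-0.58)
   = 1 / (1 + 16.596 + 0.26303) = 1/17.859 = 0.05599
[CO3²⁻] = α₂ × DIC = 0.05599 × 1.95 = 0.109 mmol/kg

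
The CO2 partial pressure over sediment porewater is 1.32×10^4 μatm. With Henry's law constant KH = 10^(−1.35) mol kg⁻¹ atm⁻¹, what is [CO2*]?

[CO2*] = 590 μmol/kg

KH = 10^(−1.35) = 4.467×10^-2 mol kg⁻¹ atm⁻¹
[CO2*] = KH · pCO2 = 4.467×10^-2 × 1.32×10^4×10^-6 atm = 5.90×10^-4 mol/kg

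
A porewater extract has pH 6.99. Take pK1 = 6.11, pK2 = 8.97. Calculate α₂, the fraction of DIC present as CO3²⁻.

α₂ = 1 / (1 + [H⁺]/K2 + [H⁺]²/(K1K2)) = 1 / (1 + 10^+1.98 + 10^+1.10)
   = 1 / (1 + 95.499 + 12.589) = 1/109.09 = 0.009167

α₂ = 0.00917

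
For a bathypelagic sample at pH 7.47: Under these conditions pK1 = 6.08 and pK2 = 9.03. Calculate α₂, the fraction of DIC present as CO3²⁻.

α₂ = 0.0258

α₂ = 1 / (1 + [H⁺]/K2 + [H⁺]²/(K1K2)) = 1 / (1 + 10^+1.56 + 10^+0.17)
   = 1 / (1 + 36.308 + 1.4791) = 1/38.787 = 0.02578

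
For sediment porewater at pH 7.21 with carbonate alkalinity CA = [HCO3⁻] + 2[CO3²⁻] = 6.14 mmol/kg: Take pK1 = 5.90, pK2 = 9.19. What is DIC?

CA = [HCO3⁻] + 2[CO3²⁻] = (α₁ + 2α₂)·DIC
At pH 7.21: [H⁺]/K1 = 10^-1.31 = 0.048978, K2/[H⁺] = 10^-1.98 = 0.010471
α₁ = 1/(1 + 0.048978 + 0.010471) = 1/1.0594 = 0.9439; α₂ = α₁·K2/[H⁺] = 0.009884
α₁ + 2α₂ = 0.9637
DIC = CA / (α₁ + 2α₂) = 6.14 / 0.9637 = 6.37 mmol/kg

DIC = 6.37 mmol/kg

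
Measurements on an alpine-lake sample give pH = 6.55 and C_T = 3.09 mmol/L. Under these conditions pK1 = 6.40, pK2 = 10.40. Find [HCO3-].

α₁ = 1 / (1 + [H⁺]/K1 + K2/[H⁺]) = 1 / (1 + 10^-0.15 + 10^-3.85)
   = 1 / (1 + 0.70795 + 0.00014125) = 1/1.7081 = 0.5855
[HCO3⁻] = α₁ × DIC = 0.5855 × 3.09 = 1.81 mmol/L

[HCO3⁻] = 1.81 mmol/L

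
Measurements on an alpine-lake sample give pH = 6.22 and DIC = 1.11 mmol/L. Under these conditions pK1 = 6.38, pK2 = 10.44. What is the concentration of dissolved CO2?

[CO2*] = 0.656 mmol/L

α₀ = 1 / (1 + K1/[H⁺] + K1K2/[H⁺]²) = 1 / (1 + 10^-0.16 + 10^-4.38)
   = 1 / (1 + 0.69183 + 4.1687×10^-5) = 1/1.6919 = 0.5911
[CO2*] = α₀ × DIC = 0.5911 × 1.11 = 0.656 mmol/L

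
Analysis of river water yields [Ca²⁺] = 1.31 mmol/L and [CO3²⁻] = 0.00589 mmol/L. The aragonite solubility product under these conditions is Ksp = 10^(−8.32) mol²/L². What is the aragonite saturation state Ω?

Ω = 1.61

Ksp = 10^(−8.32) = 4.786×10^-9
Ω = [Ca²⁺][CO3²⁻]/Ksp = (1.31×10^-3)(0.00589×10^-3) / 4.786×10^-9 = 1.61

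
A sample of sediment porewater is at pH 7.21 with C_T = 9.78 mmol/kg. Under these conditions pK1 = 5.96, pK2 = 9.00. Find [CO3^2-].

α₂ = 1 / (1 + [H⁺]/K2 + [H⁺]²/(K1K2)) = 1 / (1 + 10^+1.79 + 10^+0.54)
   = 1 / (1 + 61.660 + 3.4674) = 1/66.127 = 0.01512
[CO3²⁻] = α₂ × DIC = 0.01512 × 9.78 = 0.148 mmol/kg

[CO3²⁻] = 0.148 mmol/kg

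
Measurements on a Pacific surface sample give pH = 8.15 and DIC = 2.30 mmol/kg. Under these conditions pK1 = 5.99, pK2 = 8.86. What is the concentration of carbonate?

[CO3²⁻] = 0.373 mmol/kg

α₂ = 1 / (1 + [H⁺]/K2 + [H⁺]²/(K1K2)) = 1 / (1 + 10^+0.71 + 10^-1.45)
   = 1 / (1 + 5.1286 + 0.035481) = 1/6.1641 = 0.1622
[CO3²⁻] = α₂ × DIC = 0.1622 × 2.30 = 0.373 mmol/kg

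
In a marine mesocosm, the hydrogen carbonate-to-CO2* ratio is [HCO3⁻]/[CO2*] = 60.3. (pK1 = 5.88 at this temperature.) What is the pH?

From K1 = [H⁺][HCO3⁻]/[CO2*]:  pH = pK1 + log₁₀([HCO3⁻]/[CO2*])
log₁₀(60.3) = +1.780
pH = 5.88 + (+1.780) = 7.66

pH = 7.66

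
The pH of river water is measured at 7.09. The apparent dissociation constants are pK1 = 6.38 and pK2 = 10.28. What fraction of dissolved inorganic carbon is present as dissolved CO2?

α₀ = 0.163

α₀ = 1 / (1 + K1/[H⁺] + K1K2/[H⁺]²) = 1 / (1 + 10^+0.71 + 10^-2.48)
   = 1 / (1 + 5.1286 + 0.0033113) = 1/6.1319 = 0.1631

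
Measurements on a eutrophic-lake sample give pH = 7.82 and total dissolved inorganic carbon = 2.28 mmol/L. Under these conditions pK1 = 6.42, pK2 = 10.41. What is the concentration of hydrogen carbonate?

α₁ = 1 / (1 + [H⁺]/K1 + K2/[H⁺]) = 1 / (1 + 10^-1.40 + 10^-2.59)
   = 1 / (1 + 0.039811 + 0.0025704) = 1/1.0424 = 0.9593
[HCO3⁻] = α₁ × DIC = 0.9593 × 2.28 = 2.19 mmol/L

[HCO3⁻] = 2.19 mmol/L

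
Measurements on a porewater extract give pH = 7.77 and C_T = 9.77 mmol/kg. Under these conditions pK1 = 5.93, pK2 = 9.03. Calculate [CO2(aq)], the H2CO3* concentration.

[CO2*] = 0.132 mmol/kg

α₀ = 1 / (1 + K1/[H⁺] + K1K2/[H⁺]²) = 1 / (1 + 10^+1.84 + 10^+0.58)
   = 1 / (1 + 69.183 + 3.8019) = 1/73.985 = 0.01352
[CO2*] = α₀ × DIC = 0.01352 × 9.77 = 0.132 mmol/kg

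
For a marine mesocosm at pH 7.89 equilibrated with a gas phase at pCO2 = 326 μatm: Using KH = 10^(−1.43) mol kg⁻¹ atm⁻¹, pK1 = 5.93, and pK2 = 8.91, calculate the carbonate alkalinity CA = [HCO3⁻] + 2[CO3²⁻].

[CO2*] = KH · pCO2 = 10^(−1.43) × 326×10^-6 = 1.211×10^-5 mol/kg
α₀ = 1/(1 + K1/[H⁺] + K1K2/[H⁺]²) = 1/(1 + 10^+1.96 + 10^+0.94) = 0.009910
DIC = [CO2*]/α₀ = 1.211×10^-5 / 0.009910 = 1.222 mmol/kg
CA = (α₁ + 2α₂)·DIC = (0.9038 + 2×0.08631) × 1.222 = 1.32 mmol/kg

CA = 1.32 mmol/kg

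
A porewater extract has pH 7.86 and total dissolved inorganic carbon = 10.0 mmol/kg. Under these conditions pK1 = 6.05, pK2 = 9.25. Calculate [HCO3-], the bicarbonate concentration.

[HCO3⁻] = 9.47 mmol/kg

α₁ = 1 / (1 + [H⁺]/K1 + K2/[H⁺]) = 1 / (1 + 10^-1.81 + 10^-1.39)
   = 1 / (1 + 0.015488 + 0.040738) = 1/1.0562 = 0.9468
[HCO3⁻] = α₁ × DIC = 0.9468 × 10.0 = 9.47 mmol/kg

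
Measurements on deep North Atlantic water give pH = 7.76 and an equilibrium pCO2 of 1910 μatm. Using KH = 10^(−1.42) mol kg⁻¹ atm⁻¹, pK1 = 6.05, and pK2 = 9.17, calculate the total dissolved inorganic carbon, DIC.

[CO2*] = KH · pCO2 = 10^(−1.42) × 1910×10^-6 = 7.262×10^-5 mol/kg
α₀ = 1/(1 + K1/[H⁺] + K1K2/[H⁺]²) = 1/(1 + 10^+1.71 + 10^+0.30) = 0.01842
DIC = [CO2*]/α₀ = 7.262×10^-5 / 0.01842 = 3.94 mmol/kg

DIC = 3.94 mmol/kg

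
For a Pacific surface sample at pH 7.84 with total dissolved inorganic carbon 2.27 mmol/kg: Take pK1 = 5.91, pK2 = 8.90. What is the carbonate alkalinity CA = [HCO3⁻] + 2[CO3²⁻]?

CA = [HCO3⁻] + 2[CO3²⁻] = (α₁ + 2α₂)·DIC
At pH 7.84: [H⁺]/K1 = 10^-1.93 = 0.011749, K2/[H⁺] = 10^-1.06 = 0.087096
α₁ = 1/(1 + 0.011749 + 0.087096) = 1/1.0988 = 0.9100; α₂ = α₁·K2/[H⁺] = 0.07926
α₁ + 2α₂ = 1.0686
CA = 1.0686 × 2.27 = 2.43 mmol/kg

CA = 2.43 mmol/kg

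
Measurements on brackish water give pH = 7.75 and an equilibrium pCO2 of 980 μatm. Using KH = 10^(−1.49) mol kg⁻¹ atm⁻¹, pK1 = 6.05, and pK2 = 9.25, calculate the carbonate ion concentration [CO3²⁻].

[CO2*] = KH · pCO2 = 10^(−1.49) × 980×10^-6 = 3.171×10^-5 mol/kg
α₀ = 1/(1 + K1/[H⁺] + K1K2/[H⁺]²) = 1/(1 + 10^+1.70 + 10^+0.20) = 0.01897
DIC = [CO2*]/α₀ = 3.171×10^-5 / 0.01897 = 1.671 mmol/kg
[CO3²⁻] = α₂·DIC; α₂ = 0.03007, so [CO3²⁻] = 0.03007 × 1.671 = 0.0503 mmol/kg

[CO3²⁻] = 0.0503 mmol/kg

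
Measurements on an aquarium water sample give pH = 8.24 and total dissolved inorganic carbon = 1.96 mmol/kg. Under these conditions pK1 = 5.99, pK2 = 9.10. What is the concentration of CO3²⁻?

[CO3²⁻] = 0.237 mmol/kg

α₂ = 1 / (1 + [H⁺]/K2 + [H⁺]²/(K1K2)) = 1 / (1 + 10^+0.86 + 10^-1.39)
   = 1 / (1 + 7.2444 + 0.040738) = 1/8.2851 = 0.1207
[CO3²⁻] = α₂ × DIC = 0.1207 × 1.96 = 0.237 mmol/kg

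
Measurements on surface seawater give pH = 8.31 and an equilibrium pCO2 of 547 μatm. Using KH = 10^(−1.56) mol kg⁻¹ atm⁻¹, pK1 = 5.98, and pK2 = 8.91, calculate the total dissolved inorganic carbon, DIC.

[CO2*] = KH · pCO2 = 10^(−1.56) × 547×10^-6 = 1.507×10^-5 mol/kg
α₀ = 1/(1 + K1/[H⁺] + K1K2/[H⁺]²) = 1/(1 + 10^+2.33 + 10^+1.73) = 0.003724
DIC = [CO2*]/α₀ = 1.507×10^-5 / 0.003724 = 4.05 mmol/kg

DIC = 4.05 mmol/kg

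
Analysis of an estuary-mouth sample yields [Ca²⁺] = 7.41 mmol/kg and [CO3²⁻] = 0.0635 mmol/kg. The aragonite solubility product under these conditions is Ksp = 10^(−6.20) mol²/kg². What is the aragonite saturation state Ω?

Ksp = 10^(−6.20) = 6.310×10^-7
Ω = [Ca²⁺][CO3²⁻]/Ksp = (7.41×10^-3)(0.0635×10^-3) / 6.310×10^-7 = 0.746

Ω = 0.746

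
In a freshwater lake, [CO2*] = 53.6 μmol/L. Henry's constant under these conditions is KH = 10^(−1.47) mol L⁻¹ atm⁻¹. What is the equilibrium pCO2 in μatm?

KH = 10^(−1.47) = 3.388×10^-2 mol L⁻¹ atm⁻¹
pCO2 = [CO2*]/KH = 53.6×10^-6 / 3.388×10^-2 = 1.58×10^-3 atm = 1580 μatm

pCO2 = 1580 μatm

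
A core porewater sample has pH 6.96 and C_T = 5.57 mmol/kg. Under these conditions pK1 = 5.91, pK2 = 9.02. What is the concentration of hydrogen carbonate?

[HCO3⁻] = 5.07 mmol/kg

α₁ = 1 / (1 + [H⁺]/K1 + K2/[H⁺]) = 1 / (1 + 10^-1.05 + 10^-2.06)
   = 1 / (1 + 0.089125 + 0.0087096) = 1/1.0978 = 0.9109
[HCO3⁻] = α₁ × DIC = 0.9109 × 5.57 = 5.07 mmol/kg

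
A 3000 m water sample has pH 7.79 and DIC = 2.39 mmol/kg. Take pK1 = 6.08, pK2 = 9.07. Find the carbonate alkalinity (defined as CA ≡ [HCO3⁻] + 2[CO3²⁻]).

CA = [HCO3⁻] + 2[CO3²⁻] = (α₁ + 2α₂)·DIC
At pH 7.79: [H⁺]/K1 = 10^-1.71 = 0.019498, K2/[H⁺] = 10^-1.28 = 0.052481
α₁ = 1/(1 + 0.019498 + 0.052481) = 1/1.0720 = 0.9329; α₂ = α₁·K2/[H⁺] = 0.04896
α₁ + 2α₂ = 1.0308
CA = 1.0308 × 2.39 = 2.46 mmol/kg

CA = 2.46 mmol/kg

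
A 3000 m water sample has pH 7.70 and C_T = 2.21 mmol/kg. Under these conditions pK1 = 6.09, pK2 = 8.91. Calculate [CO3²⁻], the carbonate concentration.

α₂ = 1 / (1 + [H⁺]/K2 + [H⁺]²/(K1K2)) = 1 / (1 + 10^+1.21 + 10^-0.40)
   = 1 / (1 + 16.218 + 0.39811) = 1/17.616 = 0.05677
[CO3²⁻] = α₂ × DIC = 0.05677 × 2.21 = 0.125 mmol/kg

[CO3²⁻] = 0.125 mmol/kg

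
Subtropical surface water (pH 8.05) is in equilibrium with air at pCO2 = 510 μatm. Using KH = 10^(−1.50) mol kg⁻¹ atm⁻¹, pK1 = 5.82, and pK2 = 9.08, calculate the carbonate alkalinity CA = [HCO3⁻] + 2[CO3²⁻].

CA = 3.25 mmol/kg

[CO2*] = KH · pCO2 = 10^(−1.50) × 510×10^-6 = 1.613×10^-5 mol/kg
α₀ = 1/(1 + K1/[H⁺] + K1K2/[H⁺]²) = 1/(1 + 10^+2.23 + 10^+1.20) = 0.005357
DIC = [CO2*]/α₀ = 1.613×10^-5 / 0.005357 = 3.011 mmol/kg
CA = (α₁ + 2α₂)·DIC = (0.9097 + 2×0.08490) × 3.011 = 3.25 mmol/kg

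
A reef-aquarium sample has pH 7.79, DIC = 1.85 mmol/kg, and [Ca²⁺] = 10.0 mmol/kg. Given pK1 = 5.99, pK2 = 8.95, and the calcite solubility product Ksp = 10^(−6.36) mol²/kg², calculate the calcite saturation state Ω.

α₂ = 1 / (1 + [H⁺]/K2 + [H⁺]²/(K1K2)) = 1 / (1 + 10^+1.16 + 10^-0.64)
   = 1 / (1 + 14.454 + 0.22909) = 1/15.683 = 0.06376
[CO3²⁻] = α₂ × DIC = 0.06376 × 1.85 = 0.1180 mmol/kg
Ksp = 10^(−6.36) = 4.365×10^-7
Ω = [Ca²⁺][CO3²⁻]/Ksp = (10.0×10^-3)(1.180×10^-4) / 4.365×10^-7 = 2.70

Ω = 2.70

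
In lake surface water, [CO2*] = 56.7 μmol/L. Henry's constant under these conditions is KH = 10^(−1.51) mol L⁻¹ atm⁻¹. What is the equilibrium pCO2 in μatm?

pCO2 = 1830 μatm

KH = 10^(−1.51) = 3.090×10^-2 mol L⁻¹ atm⁻¹
pCO2 = [CO2*]/KH = 56.7×10^-6 / 3.090×10^-2 = 1.83×10^-3 atm = 1830 μatm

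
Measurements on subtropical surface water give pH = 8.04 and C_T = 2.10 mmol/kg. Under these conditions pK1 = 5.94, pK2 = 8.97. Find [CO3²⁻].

α₂ = 1 / (1 + [H⁺]/K2 + [H⁺]²/(K1K2)) = 1 / (1 + 10^+0.93 + 10^-1.17)
   = 1 / (1 + 8.5114 + 0.067608) = 1/9.5790 = 0.1044
[CO3²⁻] = α₂ × DIC = 0.1044 × 2.10 = 0.219 mmol/kg

[CO3²⁻] = 0.219 mmol/kg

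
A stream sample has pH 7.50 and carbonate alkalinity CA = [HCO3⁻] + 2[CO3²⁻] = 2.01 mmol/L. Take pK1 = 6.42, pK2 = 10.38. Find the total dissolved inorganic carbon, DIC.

DIC = 2.17 mmol/L

CA = [HCO3⁻] + 2[CO3²⁻] = (α₁ + 2α₂)·DIC
At pH 7.50: [H⁺]/K1 = 10^-1.08 = 0.083176, K2/[H⁺] = 10^-2.88 = 0.0013183
α₁ = 1/(1 + 0.083176 + 0.0013183) = 1/1.0845 = 0.9221; α₂ = α₁·K2/[H⁺] = 0.001216
α₁ + 2α₂ = 0.9245
DIC = CA / (α₁ + 2α₂) = 2.01 / 0.9245 = 2.17 mmol/L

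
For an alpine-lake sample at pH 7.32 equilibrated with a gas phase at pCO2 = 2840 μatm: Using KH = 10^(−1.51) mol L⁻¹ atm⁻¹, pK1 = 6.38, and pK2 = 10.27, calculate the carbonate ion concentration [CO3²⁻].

[CO2*] = KH · pCO2 = 10^(−1.51) × 2840×10^-6 = 8.776×10^-5 mol/L
α₀ = 1/(1 + K1/[H⁺] + K1K2/[H⁺]²) = 1/(1 + 10^+0.94 + 10^-2.01) = 0.1029
DIC = [CO2*]/α₀ = 8.776×10^-5 / 0.1029 = 0.8530 mmol/L
[CO3²⁻] = α₂·DIC; α₂ = 0.001005, so [CO3²⁻] = 0.001005 × 0.8530 = 0.000858 mmol/L = 0.858 μmol/L

[CO3²⁻] = 0.858 μmol/L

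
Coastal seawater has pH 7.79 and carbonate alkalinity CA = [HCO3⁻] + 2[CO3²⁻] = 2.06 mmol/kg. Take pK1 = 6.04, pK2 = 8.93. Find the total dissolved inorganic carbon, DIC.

CA = [HCO3⁻] + 2[CO3²⁻] = (α₁ + 2α₂)·DIC
At pH 7.79: [H⁺]/K1 = 10^-1.75 = 0.017783, K2/[H⁺] = 10^-1.14 = 0.072444
α₁ = 1/(1 + 0.017783 + 0.072444) = 1/1.0902 = 0.9172; α₂ = α₁·K2/[H⁺] = 0.06645
α₁ + 2α₂ = 1.0501
DIC = CA / (α₁ + 2α₂) = 2.06 / 1.0501 = 1.96 mmol/kg

DIC = 1.96 mmol/kg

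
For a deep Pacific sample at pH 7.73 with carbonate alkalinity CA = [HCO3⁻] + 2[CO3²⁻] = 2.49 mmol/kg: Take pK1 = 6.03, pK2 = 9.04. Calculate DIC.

DIC = 2.42 mmol/kg

CA = [HCO3⁻] + 2[CO3²⁻] = (α₁ + 2α₂)·DIC
At pH 7.73: [H⁺]/K1 = 10^-1.70 = 0.019953, K2/[H⁺] = 10^-1.31 = 0.048978
α₁ = 1/(1 + 0.019953 + 0.048978) = 1/1.0689 = 0.9355; α₂ = α₁·K2/[H⁺] = 0.04582
α₁ + 2α₂ = 1.0272
DIC = CA / (α₁ + 2α₂) = 2.49 / 1.0272 = 2.42 mmol/kg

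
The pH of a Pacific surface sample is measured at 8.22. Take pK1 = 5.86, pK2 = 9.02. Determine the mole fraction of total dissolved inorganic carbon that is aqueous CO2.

α₀ = 0.00375

α₀ = 1 / (1 + K1/[H⁺] + K1K2/[H⁺]²) = 1 / (1 + 10^+2.36 + 10^+1.56)
   = 1 / (1 + 229.09 + 36.308) = 1/266.39 = 0.003754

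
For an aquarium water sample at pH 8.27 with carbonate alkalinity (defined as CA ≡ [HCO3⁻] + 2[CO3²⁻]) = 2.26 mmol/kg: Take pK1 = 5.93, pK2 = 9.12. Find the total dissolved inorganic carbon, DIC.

CA = [HCO3⁻] + 2[CO3²⁻] = (α₁ + 2α₂)·DIC
At pH 8.27: [H⁺]/K1 = 10^-2.34 = 0.0045709, K2/[H⁺] = 10^-0.85 = 0.14125
α₁ = 1/(1 + 0.0045709 + 0.14125) = 1/1.1458 = 0.8727; α₂ = α₁·K2/[H⁺] = 0.1233
α₁ + 2α₂ = 1.1193
DIC = CA / (α₁ + 2α₂) = 2.26 / 1.1193 = 2.02 mmol/kg

DIC = 2.02 mmol/kg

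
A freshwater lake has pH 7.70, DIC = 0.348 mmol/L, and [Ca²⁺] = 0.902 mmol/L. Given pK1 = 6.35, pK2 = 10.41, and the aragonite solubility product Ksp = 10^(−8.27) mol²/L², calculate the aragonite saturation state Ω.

Ω = 0.109

α₂ = 1 / (1 + [H⁺]/K2 + [H⁺]²/(K1K2)) = 1 / (1 + 10^+2.71 + 10^+1.36)
   = 1 / (1 + 512.86 + 22.909) = 1/536.77 = 0.001863
[CO3²⁻] = α₂ × DIC = 0.001863 × 0.348 = 0.0006483 mmol/L = 0.6483 μmol/L
Ksp = 10^(−8.27) = 5.370×10^-9
Ω = [Ca²⁺][CO3²⁻]/Ksp = (0.902×10^-3)(6.483×10^-7) / 5.370×10^-9 = 0.109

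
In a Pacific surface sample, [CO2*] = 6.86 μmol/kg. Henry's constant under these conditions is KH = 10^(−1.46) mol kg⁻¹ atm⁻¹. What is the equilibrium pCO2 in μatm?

pCO2 = 198 μatm

KH = 10^(−1.46) = 3.467×10^-2 mol kg⁻¹ atm⁻¹
pCO2 = [CO2*]/KH = 6.86×10^-6 / 3.467×10^-2 = 1.98×10^-4 atm = 198 μatm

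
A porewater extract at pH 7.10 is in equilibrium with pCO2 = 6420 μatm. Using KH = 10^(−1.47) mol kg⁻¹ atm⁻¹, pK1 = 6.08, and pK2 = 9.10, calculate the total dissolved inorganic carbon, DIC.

[CO2*] = KH · pCO2 = 10^(−1.47) × 6420×10^-6 = 2.175×10^-4 mol/kg
α₀ = 1/(1 + K1/[H⁺] + K1K2/[H⁺]²) = 1/(1 + 10^+1.02 + 10^-0.98) = 0.08639
DIC = [CO2*]/α₀ = 2.175×10^-4 / 0.08639 = 2.52 mmol/kg

DIC = 2.52 mmol/kg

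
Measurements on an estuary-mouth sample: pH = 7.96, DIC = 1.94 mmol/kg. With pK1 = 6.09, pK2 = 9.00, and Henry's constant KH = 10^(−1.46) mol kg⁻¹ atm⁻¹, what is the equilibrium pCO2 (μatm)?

pCO2 = 683 μatm

α₀ = 1 / (1 + K1/[H⁺] + K1K2/[H⁺]²) = 1 / (1 + 10^+1.87 + 10^+0.83)
   = 1 / (1 + 74.131 + 6.7608) = 1/81.892 = 0.01221
[CO2*] = α₀ × DIC = 0.01221 × 1.94 = 0.02369 mmol/kg
pCO2 = [CO2*]/KH = 2.369×10^-5 / 3.467×10^-2 = 683 μatm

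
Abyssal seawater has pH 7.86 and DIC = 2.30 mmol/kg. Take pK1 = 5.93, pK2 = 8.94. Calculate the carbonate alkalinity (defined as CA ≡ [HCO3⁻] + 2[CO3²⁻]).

CA = [HCO3⁻] + 2[CO3²⁻] = (α₁ + 2α₂)·DIC
At pH 7.86: [H⁺]/K1 = 10^-1.93 = 0.011749, K2/[H⁺] = 10^-1.08 = 0.083176
α₁ = 1/(1 + 0.011749 + 0.083176) = 1/1.0949 = 0.9133; α₂ = α₁·K2/[H⁺] = 0.07597
α₁ + 2α₂ = 1.0652
CA = 1.0652 × 2.30 = 2.45 mmol/kg

CA = 2.45 mmol/kg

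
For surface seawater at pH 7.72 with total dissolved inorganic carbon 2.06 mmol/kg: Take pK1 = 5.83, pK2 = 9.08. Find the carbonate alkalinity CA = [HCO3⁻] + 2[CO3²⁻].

CA = 2.12 mmol/kg

CA = [HCO3⁻] + 2[CO3²⁻] = (α₁ + 2α₂)·DIC
At pH 7.72: [H⁺]/K1 = 10^-1.89 = 0.012882, K2/[H⁺] = 10^-1.36 = 0.043652
α₁ = 1/(1 + 0.012882 + 0.043652) = 1/1.0565 = 0.9465; α₂ = α₁·K2/[H⁺] = 0.04132
α₁ + 2α₂ = 1.0291
CA = 1.0291 × 2.06 = 2.12 mmol/kg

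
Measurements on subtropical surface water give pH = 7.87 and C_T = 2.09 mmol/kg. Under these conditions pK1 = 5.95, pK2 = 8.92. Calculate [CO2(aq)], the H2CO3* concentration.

α₀ = 1 / (1 + K1/[H⁺] + K1K2/[H⁺]²) = 1 / (1 + 10^+1.92 + 10^+0.87)
   = 1 / (1 + 83.176 + 7.4131) = 1/91.589 = 0.01092
[CO2*] = α₀ × DIC = 0.01092 × 2.09 = 0.0228 mmol/kg

[CO2*] = 0.0228 mmol/kg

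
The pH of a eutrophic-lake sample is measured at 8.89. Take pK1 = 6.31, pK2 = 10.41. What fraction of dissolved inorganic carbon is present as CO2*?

α₀ = 1 / (1 + K1/[H⁺] + K1K2/[H⁺]²) = 1 / (1 + 10^+2.58 + 10^+1.06)
   = 1 / (1 + 380.19 + 11.482) = 1/392.67 = 0.002547

α₀ = 0.00255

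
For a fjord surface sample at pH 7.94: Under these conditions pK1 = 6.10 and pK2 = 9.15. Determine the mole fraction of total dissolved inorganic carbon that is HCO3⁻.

α₁ = 1 / (1 + [H⁺]/K1 + K2/[H⁺]) = 1 / (1 + 10^-1.84 + 10^-1.21)
   = 1 / (1 + 0.014454 + 0.061660) = 1/1.0761 = 0.9293

α₁ = 0.929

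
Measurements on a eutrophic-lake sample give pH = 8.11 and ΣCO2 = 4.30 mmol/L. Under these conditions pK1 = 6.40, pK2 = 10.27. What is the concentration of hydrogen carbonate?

[HCO3⁻] = 4.19 mmol/L

α₁ = 1 / (1 + [H⁺]/K1 + K2/[H⁺]) = 1 / (1 + 10^-1.71 + 10^-2.16)
   = 1 / (1 + 0.019498 + 0.0069183) = 1/1.0264 = 0.9743
[HCO3⁻] = α₁ × DIC = 0.9743 × 4.30 = 4.19 mmol/L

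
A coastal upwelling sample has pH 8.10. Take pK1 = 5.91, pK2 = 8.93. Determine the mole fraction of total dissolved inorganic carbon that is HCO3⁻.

α₁ = 1 / (1 + [H⁺]/K1 + K2/[H⁺]) = 1 / (1 + 10^-2.19 + 10^-0.83)
   = 1 / (1 + 0.0064565 + 0.14791) = 1/1.1544 = 0.8663

α₁ = 0.866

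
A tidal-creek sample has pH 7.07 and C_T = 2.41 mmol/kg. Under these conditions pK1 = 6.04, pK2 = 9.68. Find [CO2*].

α₀ = 1 / (1 + K1/[H⁺] + K1K2/[H⁺]²) = 1 / (1 + 10^+1.03 + 10^-1.58)
   = 1 / (1 + 10.715 + 0.026303) = 1/11.741 = 0.08517
[CO2*] = α₀ × DIC = 0.08517 × 2.41 = 0.205 mmol/kg

[CO2*] = 0.205 mmol/kg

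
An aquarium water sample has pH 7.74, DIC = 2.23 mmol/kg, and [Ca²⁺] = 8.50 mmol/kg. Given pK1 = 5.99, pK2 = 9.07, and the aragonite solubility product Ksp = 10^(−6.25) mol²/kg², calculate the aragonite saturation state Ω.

Ω = 1.48

α₂ = 1 / (1 + [H⁺]/K2 + [H⁺]²/(K1K2)) = 1 / (1 + 10^+1.33 + 10^-0.42)
   = 1 / (1 + 21.380 + 0.38019) = 1/22.760 = 0.04394
[CO3²⁻] = α₂ × DIC = 0.04394 × 2.23 = 0.09798 mmol/kg
Ksp = 10^(−6.25) = 5.623×10^-7
Ω = [Ca²⁺][CO3²⁻]/Ksp = (8.50×10^-3)(9.798×10^-5) / 5.623×10^-7 = 1.48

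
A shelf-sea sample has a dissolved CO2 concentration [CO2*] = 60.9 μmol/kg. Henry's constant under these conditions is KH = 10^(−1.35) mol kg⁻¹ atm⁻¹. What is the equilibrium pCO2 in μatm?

pCO2 = 1360 μatm

KH = 10^(−1.35) = 4.467×10^-2 mol kg⁻¹ atm⁻¹
pCO2 = [CO2*]/KH = 60.9×10^-6 / 4.467×10^-2 = 1.36×10^-3 atm = 1360 μatm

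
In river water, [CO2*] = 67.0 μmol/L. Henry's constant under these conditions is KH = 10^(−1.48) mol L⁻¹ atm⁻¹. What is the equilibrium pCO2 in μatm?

pCO2 = 2020 μatm

KH = 10^(−1.48) = 3.311×10^-2 mol L⁻¹ atm⁻¹
pCO2 = [CO2*]/KH = 67.0×10^-6 / 3.311×10^-2 = 2.02×10^-3 atm = 2020 μatm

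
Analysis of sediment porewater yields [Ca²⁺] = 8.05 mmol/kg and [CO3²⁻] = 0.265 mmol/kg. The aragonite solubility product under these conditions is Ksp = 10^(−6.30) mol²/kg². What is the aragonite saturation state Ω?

Ksp = 10^(−6.30) = 5.012×10^-7
Ω = [Ca²⁺][CO3²⁻]/Ksp = (8.05×10^-3)(0.265×10^-3) / 5.012×10^-7 = 4.26

Ω = 4.26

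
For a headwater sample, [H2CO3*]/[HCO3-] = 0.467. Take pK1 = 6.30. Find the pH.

pH = 6.63

From K1 = [H⁺][HCO3-]/[H2CO3*]:  pH = pK1 − log₁₀([H2CO3*]/[HCO3-])
log₁₀(0.467) = -0.331
pH = 6.30 − (-0.331) = 6.63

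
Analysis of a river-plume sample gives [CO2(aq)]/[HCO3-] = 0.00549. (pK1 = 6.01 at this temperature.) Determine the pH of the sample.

From K1 = [H⁺][HCO3-]/[CO2(aq)]:  pH = pK1 − log₁₀([CO2(aq)]/[HCO3-])
log₁₀(0.00549) = -2.260
pH = 6.01 − (-2.260) = 8.27

pH = 8.27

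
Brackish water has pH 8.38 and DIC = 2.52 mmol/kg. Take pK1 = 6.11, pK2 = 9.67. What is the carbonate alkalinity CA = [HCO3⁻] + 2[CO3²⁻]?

CA = 2.63 mmol/kg

CA = [HCO3⁻] + 2[CO3²⁻] = (α₁ + 2α₂)·DIC
At pH 8.38: [H⁺]/K1 = 10^-2.27 = 0.0053703, K2/[H⁺] = 10^-1.29 = 0.051286
α₁ = 1/(1 + 0.0053703 + 0.051286) = 1/1.0567 = 0.9464; α₂ = α₁·K2/[H⁺] = 0.04854
α₁ + 2α₂ = 1.0435
CA = 1.0435 × 2.52 = 2.63 mmol/kg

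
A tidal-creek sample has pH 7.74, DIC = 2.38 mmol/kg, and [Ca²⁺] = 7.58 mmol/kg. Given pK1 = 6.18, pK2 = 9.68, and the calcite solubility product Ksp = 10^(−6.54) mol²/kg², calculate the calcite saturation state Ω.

Ω = 0.691

α₂ = 1 / (1 + [H⁺]/K2 + [H⁺]²/(K1K2)) = 1 / (1 + 10^+1.94 + 10^+0.38)
   = 1 / (1 + 87.096 + 2.3988) = 1/90.495 = 0.01105
[CO3²⁻] = α₂ × DIC = 0.01105 × 2.38 = 0.02630 mmol/kg
Ksp = 10^(−6.54) = 2.884×10^-7
Ω = [Ca²⁺][CO3²⁻]/Ksp = (7.58×10^-3)(2.630×10^-5) / 2.884×10^-7 = 0.691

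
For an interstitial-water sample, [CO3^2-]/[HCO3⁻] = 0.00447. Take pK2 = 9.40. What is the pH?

From K2 = [H⁺][CO3^2-]/[HCO3⁻]:  pH = pK2 + log₁₀([CO3^2-]/[HCO3⁻])
log₁₀(0.00447) = -2.350
pH = 9.40 + (-2.350) = 7.05

pH = 7.05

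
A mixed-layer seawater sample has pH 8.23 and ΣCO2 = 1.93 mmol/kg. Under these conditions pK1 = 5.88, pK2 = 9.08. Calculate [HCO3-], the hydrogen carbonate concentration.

α₁ = 1 / (1 + [H⁺]/K1 + K2/[H⁺]) = 1 / (1 + 10^-2.35 + 10^-0.85)
   = 1 / (1 + 0.0044668 + 0.14125) = 1/1.1457 = 0.8728
[HCO3⁻] = α₁ × DIC = 0.8728 × 1.93 = 1.68 mmol/kg

[HCO3⁻] = 1.68 mmol/kg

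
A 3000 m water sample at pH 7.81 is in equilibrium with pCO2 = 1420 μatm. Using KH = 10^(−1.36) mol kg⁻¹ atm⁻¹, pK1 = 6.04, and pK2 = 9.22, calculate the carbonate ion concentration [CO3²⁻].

[CO3²⁻] = 0.142 mmol/kg

[CO2*] = KH · pCO2 = 10^(−1.36) × 1420×10^-6 = 6.199×10^-5 mol/kg
α₀ = 1/(1 + K1/[H⁺] + K1K2/[H⁺]²) = 1/(1 + 10^+1.77 + 10^+0.36) = 0.01608
DIC = [CO2*]/α₀ = 6.199×10^-5 / 0.01608 = 3.854 mmol/kg
[CO3²⁻] = α₂·DIC; α₂ = 0.03685, so [CO3²⁻] = 0.03685 × 3.854 = 0.142 mmol/kg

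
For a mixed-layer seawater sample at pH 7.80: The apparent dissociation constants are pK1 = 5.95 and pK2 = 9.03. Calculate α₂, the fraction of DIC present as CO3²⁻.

α₂ = 1 / (1 + [H⁺]/K2 + [H⁺]²/(K1K2)) = 1 / (1 + 10^+1.23 + 10^-0.62)
   = 1 / (1 + 16.982 + 0.23988) = 1/18.222 = 0.05488

α₂ = 0.0549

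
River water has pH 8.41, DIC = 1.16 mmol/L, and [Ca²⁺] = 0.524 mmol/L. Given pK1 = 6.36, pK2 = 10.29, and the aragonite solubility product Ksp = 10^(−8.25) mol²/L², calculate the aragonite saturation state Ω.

Ω = 1.39

α₂ = 1 / (1 + [H⁺]/K2 + [H⁺]²/(K1K2)) = 1 / (1 + 10^+1.88 + 10^-0.17)
   = 1 / (1 + 75.858 + 0.67608) = 1/77.534 = 0.01290
[CO3²⁻] = α₂ × DIC = 0.01290 × 1.16 = 0.01496 mmol/L = 14.96 μmol/L
Ksp = 10^(−8.25) = 5.623×10^-9
Ω = [Ca²⁺][CO3²⁻]/Ksp = (0.524×10^-3)(1.496×10^-5) / 5.623×10^-9 = 1.39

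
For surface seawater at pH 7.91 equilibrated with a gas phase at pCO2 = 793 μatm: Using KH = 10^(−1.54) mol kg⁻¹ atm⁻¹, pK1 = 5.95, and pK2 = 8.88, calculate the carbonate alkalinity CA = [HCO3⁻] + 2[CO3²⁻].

CA = 2.53 mmol/kg

[CO2*] = KH · pCO2 = 10^(−1.54) × 793×10^-6 = 2.287×10^-5 mol/kg
α₀ = 1/(1 + K1/[H⁺] + K1K2/[H⁺]²) = 1/(1 + 10^+1.96 + 10^+0.99) = 0.009806
DIC = [CO2*]/α₀ = 2.287×10^-5 / 0.009806 = 2.332 mmol/kg
CA = (α₁ + 2α₂)·DIC = (0.8944 + 2×0.09583) × 2.332 = 2.53 mmol/kg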